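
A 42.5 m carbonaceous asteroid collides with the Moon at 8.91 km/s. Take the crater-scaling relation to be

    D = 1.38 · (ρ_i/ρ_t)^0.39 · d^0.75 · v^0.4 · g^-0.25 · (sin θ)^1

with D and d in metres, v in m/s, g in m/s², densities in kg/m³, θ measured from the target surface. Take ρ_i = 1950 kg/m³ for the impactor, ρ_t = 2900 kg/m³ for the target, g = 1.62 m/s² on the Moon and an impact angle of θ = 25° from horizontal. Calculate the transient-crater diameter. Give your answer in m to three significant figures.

In SI units: v = 8910 m/s.
(ρ_i/ρ_t)^0.39 = (1950/2900)^0.39 = 0.8566
d^0.75 = 42.5^0.75 = 16.65
v^0.4 = 8910^0.4 = 38.01
g^-0.25 = 1.62^-0.25 = 0.8864
(sin 25°)^1 = 0.4226^1 = 0.4226
D = 1.38 × 0.8566 × 16.65 × 38.01 × 0.8864 × 0.4226 = 280.2 m

D ≈ 280 m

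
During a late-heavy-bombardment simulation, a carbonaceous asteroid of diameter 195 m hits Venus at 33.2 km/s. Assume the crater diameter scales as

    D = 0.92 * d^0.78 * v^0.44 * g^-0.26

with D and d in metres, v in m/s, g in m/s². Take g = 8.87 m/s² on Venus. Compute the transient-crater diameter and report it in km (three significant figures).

In SI units: v = 33200 m/s.
d^0.78 = 195^0.78 = 61.13
v^0.44 = 33200^0.44 = 97.57
g^-0.26 = 8.87^-0.26 = 0.5669
D = 0.92 × 61.13 × 97.57 × 0.5669 = 3111 m
   = 3.111 km

D ≈ 3.11 km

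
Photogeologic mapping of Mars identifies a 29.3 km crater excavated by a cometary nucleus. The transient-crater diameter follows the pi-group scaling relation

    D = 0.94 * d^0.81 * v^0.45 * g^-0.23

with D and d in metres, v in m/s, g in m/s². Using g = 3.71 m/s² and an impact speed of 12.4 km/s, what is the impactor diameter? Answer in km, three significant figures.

d ≈ 2.73 km

Rearranging for d: d = [D / (0.94 · 12400^0.45 · 3.71^-0.23)]^(1/0.81).
D = 29300 m.
12400^0.45 = 69.51
3.71^-0.23 = 0.7397
Denominator = 0.94 × 69.51 × 0.7397 = 48.33
D / 48.33 = 29300 / 48.33 = 606.2
d = 606.2^(1/0.81) = 606.2^1.2346 = 2725 m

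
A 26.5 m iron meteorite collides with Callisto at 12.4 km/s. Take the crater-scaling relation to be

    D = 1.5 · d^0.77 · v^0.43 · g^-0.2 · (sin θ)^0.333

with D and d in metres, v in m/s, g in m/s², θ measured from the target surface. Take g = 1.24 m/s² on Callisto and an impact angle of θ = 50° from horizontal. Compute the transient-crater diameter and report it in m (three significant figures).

In SI units: v = 12400 m/s.
d^0.77 = 26.5^0.77 = 12.47
v^0.43 = 12400^0.43 = 57.57
g^-0.2 = 1.24^-0.2 = 0.9579
(sin 50°)^0.333 = 0.7660^0.333 = 0.9151
D = 1.5 × 12.47 × 57.57 × 0.9579 × 0.9151 = 943.9 m

D ≈ 944 m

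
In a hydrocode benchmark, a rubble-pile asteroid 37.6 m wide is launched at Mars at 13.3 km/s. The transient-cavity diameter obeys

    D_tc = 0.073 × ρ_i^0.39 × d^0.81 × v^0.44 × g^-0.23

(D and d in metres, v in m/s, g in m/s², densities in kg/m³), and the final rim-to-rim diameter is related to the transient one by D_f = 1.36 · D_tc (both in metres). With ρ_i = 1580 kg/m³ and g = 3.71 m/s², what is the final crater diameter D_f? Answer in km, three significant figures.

D_f ≈ 1.60 km

v = 13300 m/s.
ρ_i^0.39 = 1580^0.39 = 17.68
d^0.81 = 37.6^0.81 = 18.88
v^0.44 = 13300^0.44 = 65.24
g^-0.23 = 3.71^-0.23 = 0.7397
D_tc = 0.073 × 17.68 × 18.88 × 65.24 × 0.7397 = 1176 m
D_f = 1.36 × 1176 = 1599 m
     = 1.599 km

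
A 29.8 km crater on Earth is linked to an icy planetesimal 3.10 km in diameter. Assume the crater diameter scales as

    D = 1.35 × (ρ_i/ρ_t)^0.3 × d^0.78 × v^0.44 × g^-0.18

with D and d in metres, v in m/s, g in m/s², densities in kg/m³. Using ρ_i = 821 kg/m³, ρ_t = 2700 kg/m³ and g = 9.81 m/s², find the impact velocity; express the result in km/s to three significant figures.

v ≈ 27.6 km/s

Rearranging for v: v = [D / (1.35 · (821/2700)^0.3 · 3100^0.78 · 9.81^-0.18)]^(1/0.44).
D = 29800 m.
(821/2700)^0.3 = 0.6997
3100^0.78 = 528.8
9.81^-0.18 = 0.6630
Denominator = 1.35 × 0.6997 × 528.8 × 0.6630 = 331.2
D / 331.2 = 29800 / 331.2 = 89.98
v = 89.98^(1/0.44) = 89.98^2.2727 = 27618 m/s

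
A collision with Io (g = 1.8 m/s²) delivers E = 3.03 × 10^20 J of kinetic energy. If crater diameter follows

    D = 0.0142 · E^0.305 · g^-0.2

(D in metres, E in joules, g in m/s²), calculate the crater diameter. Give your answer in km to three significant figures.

E^0.305 = (3.03 × 10^20)^0.305 = 1.765 × 10^6
g^-0.2 = 1.8^-0.2 = 0.8891
D = 0.0142 × 1.765 × 10^6 × 0.8891 = 22284 m
   = 22.28 km

D ≈ 22.3 km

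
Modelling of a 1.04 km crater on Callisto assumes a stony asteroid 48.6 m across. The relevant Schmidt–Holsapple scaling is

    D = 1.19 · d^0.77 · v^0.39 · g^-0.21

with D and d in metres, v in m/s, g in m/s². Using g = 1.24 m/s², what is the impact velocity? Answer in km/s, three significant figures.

Rearranging for v: v = [D / (1.19 · 48.6^0.77 · 1.24^-0.21)]^(1/0.39).
D = 1040 m.
48.6^0.77 = 19.89
1.24^-0.21 = 0.9558
Denominator = 1.19 × 19.89 × 0.9558 = 22.62
D / 22.62 = 1040 / 22.62 = 45.98
v = 45.98^(1/0.39) = 45.98^2.5641 = 18323 m/s

v ≈ 18.3 km/s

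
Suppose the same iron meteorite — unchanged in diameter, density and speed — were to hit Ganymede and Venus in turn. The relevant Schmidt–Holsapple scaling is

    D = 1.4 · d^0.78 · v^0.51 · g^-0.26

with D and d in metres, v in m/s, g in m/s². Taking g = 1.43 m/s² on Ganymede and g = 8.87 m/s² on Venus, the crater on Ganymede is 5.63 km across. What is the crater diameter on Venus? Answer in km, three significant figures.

D ≈ 3.50 km

All impactor-dependent factors cancel in the ratio, leaving D_Venus/D_Ganymede = (g_Venus/g_Ganymede)^-0.26.
(8.87/1.43)^-0.26 = 6.203^-0.26 = 0.6222
D_Venus = 0.6222 × 5.63 km = 3.50 km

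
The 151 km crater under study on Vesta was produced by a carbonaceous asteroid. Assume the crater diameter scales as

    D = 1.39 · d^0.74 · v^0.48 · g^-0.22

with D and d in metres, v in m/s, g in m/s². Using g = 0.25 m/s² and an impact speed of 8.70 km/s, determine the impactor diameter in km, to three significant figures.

Rearranging for d: d = [D / (1.39 · 8700^0.48 · 0.25^-0.22)]^(1/0.74).
D = 151000 m.
8700^0.48 = 77.80
0.25^-0.22 = 1.357
Denominator = 1.39 × 77.80 × 1.357 = 146.7
D / 146.7 = 151000 / 146.7 = 1029
d = 1029^(1/0.74) = 1029^1.3514 = 11775 m

d ≈ 11.8 km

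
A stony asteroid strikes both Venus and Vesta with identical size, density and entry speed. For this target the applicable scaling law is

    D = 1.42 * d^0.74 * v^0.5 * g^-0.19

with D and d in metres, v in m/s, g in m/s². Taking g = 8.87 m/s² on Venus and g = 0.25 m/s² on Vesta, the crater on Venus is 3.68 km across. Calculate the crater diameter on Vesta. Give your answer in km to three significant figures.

D ≈ 7.25 km

All impactor-dependent factors cancel in the ratio, leaving D_Vesta/D_Venus = (g_Vesta/g_Venus)^-0.19.
(0.25/8.87)^-0.19 = 0.02818^-0.19 = 1.970
D_Vesta = 1.970 × 3.68 km = 7.25 km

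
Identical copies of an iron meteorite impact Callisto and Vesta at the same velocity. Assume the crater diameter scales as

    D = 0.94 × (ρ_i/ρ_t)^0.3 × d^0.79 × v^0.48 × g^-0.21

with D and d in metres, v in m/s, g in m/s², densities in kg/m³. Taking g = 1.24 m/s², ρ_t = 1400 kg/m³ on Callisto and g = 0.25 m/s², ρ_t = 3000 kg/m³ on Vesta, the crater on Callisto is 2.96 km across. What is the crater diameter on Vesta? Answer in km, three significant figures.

The impactor-only factors (d, v, ρ_i) cancel in the ratio, leaving D_Vesta/D_Callisto = (g_Vesta/g_Callisto)^-0.21 · (ρ_t,Callisto/ρ_t,Vesta)^0.3.
(0.25/1.24)^-0.21 = 0.2016^-0.21 = 1.400
(1400/3000)^0.3 = 0.4667^0.3 = 0.7956
Ratio = 1.400 × 0.7956 = 1.114
D_Vesta = 1.114 × 2.96 km = 3.30 km

D ≈ 3.30 km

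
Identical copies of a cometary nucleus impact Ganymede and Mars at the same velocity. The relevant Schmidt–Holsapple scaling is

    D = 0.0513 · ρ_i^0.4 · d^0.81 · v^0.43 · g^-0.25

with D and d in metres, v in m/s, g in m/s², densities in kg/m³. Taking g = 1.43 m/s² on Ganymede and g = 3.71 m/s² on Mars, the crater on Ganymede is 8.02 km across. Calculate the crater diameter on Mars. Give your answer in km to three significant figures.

All impactor-dependent factors cancel in the ratio, leaving D_Mars/D_Ganymede = (g_Mars/g_Ganymede)^-0.25.
(3.71/1.43)^-0.25 = 2.594^-0.25 = 0.7880
D_Mars = 0.7880 × 8.02 km = 6.32 km

D ≈ 6.32 km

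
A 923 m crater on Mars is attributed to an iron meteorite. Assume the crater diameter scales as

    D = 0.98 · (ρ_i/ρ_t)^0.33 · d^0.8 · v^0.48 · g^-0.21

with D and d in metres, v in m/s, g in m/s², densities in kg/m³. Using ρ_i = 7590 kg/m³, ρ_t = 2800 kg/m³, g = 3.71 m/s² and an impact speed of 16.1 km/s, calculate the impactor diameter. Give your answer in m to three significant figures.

Rearranging for d: d = [D / (0.98 · (7590/2800)^0.33 · 16100^0.48 · 3.71^-0.21)]^(1/0.8).
(7590/2800)^0.33 = 1.390
16100^0.48 = 104.5
3.71^-0.21 = 0.7593
Denominator = 0.98 × 1.390 × 104.5 × 0.7593 = 108.1
D / 108.1 = 923 / 108.1 = 8.538
d = 8.538^(1/0.8) = 8.538^1.25 = 14.59 m

d ≈ 14.6 m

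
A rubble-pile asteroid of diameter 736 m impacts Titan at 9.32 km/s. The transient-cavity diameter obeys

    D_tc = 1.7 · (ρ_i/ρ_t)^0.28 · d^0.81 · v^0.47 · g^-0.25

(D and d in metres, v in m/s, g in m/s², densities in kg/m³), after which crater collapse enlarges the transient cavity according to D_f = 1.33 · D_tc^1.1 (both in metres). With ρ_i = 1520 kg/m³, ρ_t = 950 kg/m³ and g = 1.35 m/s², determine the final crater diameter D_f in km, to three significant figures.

v = 9320 m/s.
(ρ_i/ρ_t)^0.28 = (1520/950)^0.28 = 1.141
d^0.81 = 736^0.81 = 210.0
v^0.47 = 9320^0.47 = 73.39
g^-0.25 = 1.35^-0.25 = 0.9277
D_tc = 1.7 × 1.141 × 210.0 × 73.39 × 0.9277 = 27730 m
D_f = 1.33 × (27730)^1.1 = 1.026 × 10^5 m
     = 102.6 km

D_f ≈ 103 km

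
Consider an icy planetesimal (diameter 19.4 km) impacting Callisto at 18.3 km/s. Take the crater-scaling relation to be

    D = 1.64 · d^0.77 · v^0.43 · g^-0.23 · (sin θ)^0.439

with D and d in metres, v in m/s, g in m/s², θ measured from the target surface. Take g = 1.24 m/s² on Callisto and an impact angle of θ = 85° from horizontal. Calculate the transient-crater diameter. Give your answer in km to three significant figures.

D ≈ 212 km

In SI units: d = 19400 m, v = 18300 m/s.
d^0.77 = 19400^0.77 = 2003
v^0.43 = 18300^0.43 = 68.05
g^-0.23 = 1.24^-0.23 = 0.9517
(sin 85°)^0.439 = 0.9962^0.439 = 0.9983
D = 1.64 × 2003 × 68.05 × 0.9517 × 0.9983 = 2.124 × 10^5 m
   = 212.4 km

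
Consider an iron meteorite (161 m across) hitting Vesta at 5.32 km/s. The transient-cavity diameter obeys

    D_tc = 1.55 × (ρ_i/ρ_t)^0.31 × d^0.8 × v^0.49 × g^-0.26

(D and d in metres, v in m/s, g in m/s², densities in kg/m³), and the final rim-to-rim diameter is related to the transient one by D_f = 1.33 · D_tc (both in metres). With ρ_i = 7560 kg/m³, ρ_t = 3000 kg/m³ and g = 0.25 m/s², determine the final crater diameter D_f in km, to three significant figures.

D_f ≈ 15.4 km

v = 5320 m/s.
(ρ_i/ρ_t)^0.31 = (7560/3000)^0.31 = 1.332
d^0.8 = 161^0.8 = 58.27
v^0.49 = 5320^0.49 = 66.94
g^-0.26 = 0.25^-0.26 = 1.434
D_tc = 1.55 × 1.332 × 58.27 × 66.94 × 1.434 = 11550 m
D_f = 1.33 × 11550 = 15362 m
     = 15.36 km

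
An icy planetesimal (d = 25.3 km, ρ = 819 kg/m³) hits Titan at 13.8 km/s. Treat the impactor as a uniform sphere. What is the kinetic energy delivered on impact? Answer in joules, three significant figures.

E ≈ 6.61 × 10^23 J

d = 25300 m; v = 13800 m/s.
Mass m = (π/6) ρ d³ = (π/6) × 819 × (25300)³ = 6.945 × 10^15 kg
E = ½ m v² = 0.5 × 6.945 × 10^15 × (13800)² = 6.613 × 10^23 J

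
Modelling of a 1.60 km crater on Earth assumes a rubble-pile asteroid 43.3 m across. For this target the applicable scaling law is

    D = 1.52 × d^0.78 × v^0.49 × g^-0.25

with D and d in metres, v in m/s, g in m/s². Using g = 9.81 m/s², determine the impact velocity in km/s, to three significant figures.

Rearranging for v: v = [D / (1.52 · 43.3^0.78 · 9.81^-0.25)]^(1/0.49).
D = 1600 m.
43.3^0.78 = 18.90
9.81^-0.25 = 0.5650
Denominator = 1.52 × 18.90 × 0.5650 = 16.23
D / 16.23 = 1600 / 16.23 = 98.58
v = 98.58^(1/0.49) = 98.58^2.0408 = 11720 m/s

v ≈ 11.7 km/s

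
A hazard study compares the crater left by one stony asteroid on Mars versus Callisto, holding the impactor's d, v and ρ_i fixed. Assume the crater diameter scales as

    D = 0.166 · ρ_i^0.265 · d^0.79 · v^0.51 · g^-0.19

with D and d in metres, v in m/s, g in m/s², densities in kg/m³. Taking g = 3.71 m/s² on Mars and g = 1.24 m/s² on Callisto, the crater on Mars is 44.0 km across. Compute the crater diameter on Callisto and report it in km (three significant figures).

D ≈ 54.2 km

All impactor-dependent factors cancel in the ratio, leaving D_Callisto/D_Mars = (g_Callisto/g_Mars)^-0.19.
(1.24/3.71)^-0.19 = 0.3342^-0.19 = 1.232
D_Callisto = 1.232 × 44.0 km = 54.2 km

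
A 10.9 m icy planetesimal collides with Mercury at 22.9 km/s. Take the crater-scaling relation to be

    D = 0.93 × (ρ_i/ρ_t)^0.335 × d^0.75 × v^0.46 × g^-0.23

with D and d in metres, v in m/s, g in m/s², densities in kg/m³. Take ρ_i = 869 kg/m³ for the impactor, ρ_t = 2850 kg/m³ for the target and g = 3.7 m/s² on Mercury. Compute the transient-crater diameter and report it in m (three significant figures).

D ≈ 281 m

In SI units: v = 22900 m/s.
(ρ_i/ρ_t)^0.335 = (869/2850)^0.335 = 0.6717
d^0.75 = 10.9^0.75 = 5.999
v^0.46 = 22900^0.46 = 101.3
g^-0.23 = 3.7^-0.23 = 0.7401
D = 0.93 × 0.6717 × 5.999 × 101.3 × 0.7401 = 281.0 m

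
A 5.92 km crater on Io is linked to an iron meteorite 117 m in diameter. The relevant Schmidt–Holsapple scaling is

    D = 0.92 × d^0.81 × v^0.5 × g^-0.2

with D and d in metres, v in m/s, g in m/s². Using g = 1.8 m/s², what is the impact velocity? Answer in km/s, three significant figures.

Rearranging for v: v = [D / (0.92 · 117^0.81 · 1.8^-0.2)]^(1/0.5).
D = 5920 m.
117^0.81 = 47.34
1.8^-0.2 = 0.8891
Denominator = 0.92 × 47.34 × 0.8891 = 38.72
D / 38.72 = 5920 / 38.72 = 152.9
v = 152.9^(1/0.5) = 152.9^2 = 23378 m/s

v ≈ 23.4 km/s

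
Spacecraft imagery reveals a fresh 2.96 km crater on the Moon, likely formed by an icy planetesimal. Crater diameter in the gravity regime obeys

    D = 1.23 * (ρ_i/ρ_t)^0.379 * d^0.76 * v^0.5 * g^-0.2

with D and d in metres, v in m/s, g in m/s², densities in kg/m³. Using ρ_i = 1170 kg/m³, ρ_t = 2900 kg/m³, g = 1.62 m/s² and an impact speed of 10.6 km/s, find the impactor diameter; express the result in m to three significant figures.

d ≈ 113 m

Rearranging for d: d = [D / (1.23 · (1170/2900)^0.379 · 10600^0.5 · 1.62^-0.2)]^(1/0.76).
D = 2960 m.
(1170/2900)^0.379 = 0.7089
10600^0.5 = 103.0
1.62^-0.2 = 0.9080
Denominator = 1.23 × 0.7089 × 103.0 × 0.9080 = 81.55
D / 81.55 = 2960 / 81.55 = 36.30
d = 36.30^(1/0.76) = 36.30^1.3158 = 112.9 m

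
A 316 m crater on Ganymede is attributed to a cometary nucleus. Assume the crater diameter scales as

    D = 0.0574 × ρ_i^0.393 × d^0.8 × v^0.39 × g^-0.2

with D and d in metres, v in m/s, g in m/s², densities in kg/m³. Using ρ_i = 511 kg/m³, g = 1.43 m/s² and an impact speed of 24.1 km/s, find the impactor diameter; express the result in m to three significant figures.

d ≈ 17.7 m

Rearranging for d: d = [D / (0.0574 · 511^0.393 · 24100^0.39 · 1.43^-0.2)]^(1/0.8).
511^0.393 = 11.60
24100^0.39 = 51.17
1.43^-0.2 = 0.9310
Denominator = 0.0574 × 11.60 × 51.17 × 0.9310 = 31.72
D / 31.72 = 316 / 31.72 = 9.962
d = 9.962^(1/0.8) = 9.962^1.25 = 17.70 m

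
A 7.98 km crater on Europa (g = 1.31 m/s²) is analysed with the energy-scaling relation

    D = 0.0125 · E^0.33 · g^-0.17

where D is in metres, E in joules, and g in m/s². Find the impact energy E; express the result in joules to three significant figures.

E ≈ 4.48 × 10^17 J

Rearranging: E = [D / (0.0125 · g^-0.17)]^(1/0.33).
D = 7980 m.
g^-0.17 = 1.31^-0.17 = 0.9551
D / (0.0125 × 0.9551) = 7980 / (0.01194) = 6.683 × 10^5
E = (6.683 × 10^5)^3.0303 = 4.481 × 10^17 J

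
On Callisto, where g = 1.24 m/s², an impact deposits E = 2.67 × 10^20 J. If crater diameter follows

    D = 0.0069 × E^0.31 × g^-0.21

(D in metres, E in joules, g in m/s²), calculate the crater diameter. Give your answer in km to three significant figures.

D ≈ 14.2 km

E^0.31 = (2.67 × 10^20)^0.31 = 2.149 × 10^6
g^-0.21 = 1.24^-0.21 = 0.9558
D = 0.0069 × 2.149 × 10^6 × 0.9558 = 14173 m
   = 14.17 km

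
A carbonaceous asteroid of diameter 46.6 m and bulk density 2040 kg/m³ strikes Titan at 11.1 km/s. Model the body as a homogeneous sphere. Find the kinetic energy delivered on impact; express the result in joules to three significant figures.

E ≈ 6.66 × 10^15 J

v = 11100 m/s.
Mass m = (π/6) ρ d³ = (π/6) × 2040 × (46.6)³ = 1.081 × 10^8 kg
E = ½ m v² = 0.5 × 1.081 × 10^8 × (11100)² = 6.660 × 10^15 J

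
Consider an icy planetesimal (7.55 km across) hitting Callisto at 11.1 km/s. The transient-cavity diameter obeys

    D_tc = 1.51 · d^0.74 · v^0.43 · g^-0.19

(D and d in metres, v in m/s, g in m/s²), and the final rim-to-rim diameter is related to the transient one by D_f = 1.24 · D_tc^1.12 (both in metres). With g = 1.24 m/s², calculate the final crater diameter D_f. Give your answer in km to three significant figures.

D_f ≈ 273 km

In SI: d = 7550 m, v = 11100 m/s.
d^0.74 = 7550^0.74 = 740.8
v^0.43 = 11100^0.43 = 54.89
g^-0.19 = 1.24^-0.19 = 0.9600
D_tc = 1.51 × 740.8 × 54.89 × 0.9600 = 58940 m
D_f = 1.24 × (58940)^1.12 = 2.731 × 10^5 m
     = 273.1 km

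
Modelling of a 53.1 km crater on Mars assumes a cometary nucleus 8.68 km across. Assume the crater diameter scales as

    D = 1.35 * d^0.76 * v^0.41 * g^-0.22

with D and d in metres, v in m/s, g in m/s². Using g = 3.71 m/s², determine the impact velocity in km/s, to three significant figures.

v ≈ 16.3 km/s

Rearranging for v: v = [D / (1.35 · 8680^0.76 · 3.71^-0.22)]^(1/0.41).
D = 53100 m.
8680^0.76 = 984.6
3.71^-0.22 = 0.7494
Denominator = 1.35 × 984.6 × 0.7494 = 996.1
D / 996.1 = 53100 / 996.1 = 53.31
v = 53.31^(1/0.41) = 53.31^2.439 = 16281 m/s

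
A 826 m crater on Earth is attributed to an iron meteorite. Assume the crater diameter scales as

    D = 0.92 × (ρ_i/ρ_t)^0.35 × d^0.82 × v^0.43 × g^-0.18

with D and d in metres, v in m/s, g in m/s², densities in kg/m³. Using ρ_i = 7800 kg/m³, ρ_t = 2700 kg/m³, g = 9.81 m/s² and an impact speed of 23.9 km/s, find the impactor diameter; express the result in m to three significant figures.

Rearranging for d: d = [D / (0.92 · (7800/2700)^0.35 · 23900^0.43 · 9.81^-0.18)]^(1/0.82).
(7800/2700)^0.35 = 1.450
23900^0.43 = 76.33
9.81^-0.18 = 0.6630
Denominator = 0.92 × 1.450 × 76.33 × 0.6630 = 67.51
D / 67.51 = 826 / 67.51 = 12.24
d = 12.24^(1/0.82) = 12.24^1.2195 = 21.21 m

d ≈ 21.2 m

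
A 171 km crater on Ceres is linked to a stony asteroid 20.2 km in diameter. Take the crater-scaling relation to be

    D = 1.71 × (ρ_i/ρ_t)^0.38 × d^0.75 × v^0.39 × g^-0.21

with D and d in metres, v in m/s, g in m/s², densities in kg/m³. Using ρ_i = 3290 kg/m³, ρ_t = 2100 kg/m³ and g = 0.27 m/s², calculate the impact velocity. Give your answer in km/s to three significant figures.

v ≈ 11.1 km/s

Rearranging for v: v = [D / (1.71 · (3290/2100)^0.38 · 20200^0.75 · 0.27^-0.21)]^(1/0.39).
D = 171000 m.
(3290/2100)^0.38 = 1.186
20200^0.75 = 1694
0.27^-0.21 = 1.316
Denominator = 1.71 × 1.186 × 1694 × 1.316 = 4521
D / 4521 = 171000 / 4521 = 37.82
v = 37.82^(1/0.39) = 37.82^2.5641 = 11103 m/s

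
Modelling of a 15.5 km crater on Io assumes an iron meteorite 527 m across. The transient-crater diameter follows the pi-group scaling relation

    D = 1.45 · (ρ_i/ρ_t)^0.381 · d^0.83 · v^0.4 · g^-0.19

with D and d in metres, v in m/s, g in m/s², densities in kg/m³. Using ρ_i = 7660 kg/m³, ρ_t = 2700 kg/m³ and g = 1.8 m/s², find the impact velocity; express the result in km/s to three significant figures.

Rearranging for v: v = [D / (1.45 · (7660/2700)^0.381 · 527^0.83 · 1.8^-0.19)]^(1/0.4).
D = 15500 m.
(7660/2700)^0.381 = 1.488
527^0.83 = 181.6
1.8^-0.19 = 0.8943
Denominator = 1.45 × 1.488 × 181.6 × 0.8943 = 350.4
D / 350.4 = 15500 / 350.4 = 44.24
v = 44.24^(1/0.4) = 44.24^2.5 = 13018 m/s

v ≈ 13.0 km/s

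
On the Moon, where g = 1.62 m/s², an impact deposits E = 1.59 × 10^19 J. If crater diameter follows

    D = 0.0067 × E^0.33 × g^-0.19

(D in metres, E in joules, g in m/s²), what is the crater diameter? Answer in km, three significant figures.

D ≈ 13.3 km

E^0.33 = (1.59 × 10^19)^0.33 = 2.170 × 10^6
g^-0.19 = 1.62^-0.19 = 0.9124
D = 0.0067 × 2.170 × 10^6 × 0.9124 = 13265 m
   = 13.27 km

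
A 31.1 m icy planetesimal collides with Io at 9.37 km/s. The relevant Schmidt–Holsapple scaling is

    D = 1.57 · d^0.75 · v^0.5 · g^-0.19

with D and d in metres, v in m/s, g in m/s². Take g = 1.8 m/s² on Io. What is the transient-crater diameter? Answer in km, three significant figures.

D ≈ 1.79 km

In SI units: v = 9370 m/s.
d^0.75 = 31.1^0.75 = 13.17
v^0.5 = 9370^0.5 = 96.80
g^-0.19 = 1.8^-0.19 = 0.8943
D = 1.57 × 13.17 × 96.80 × 0.8943 = 1790 m
   = 1.790 km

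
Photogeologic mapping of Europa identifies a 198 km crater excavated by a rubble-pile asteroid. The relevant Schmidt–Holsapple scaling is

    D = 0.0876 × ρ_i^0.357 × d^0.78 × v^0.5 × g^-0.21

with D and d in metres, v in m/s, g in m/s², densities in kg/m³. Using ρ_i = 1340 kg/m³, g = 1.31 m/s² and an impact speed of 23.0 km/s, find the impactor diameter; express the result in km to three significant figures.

d ≈ 8.93 km

Rearranging for d: d = [D / (0.0876 · 1340^0.357 · 23000^0.5 · 1.31^-0.21)]^(1/0.78).
D = 198000 m.
1340^0.357 = 13.07
23000^0.5 = 151.7
1.31^-0.21 = 0.9449
Denominator = 0.0876 × 13.07 × 151.7 × 0.9449 = 164.1
D / 164.1 = 198000 / 164.1 = 1207
d = 1207^(1/0.78) = 1207^1.2821 = 8934 m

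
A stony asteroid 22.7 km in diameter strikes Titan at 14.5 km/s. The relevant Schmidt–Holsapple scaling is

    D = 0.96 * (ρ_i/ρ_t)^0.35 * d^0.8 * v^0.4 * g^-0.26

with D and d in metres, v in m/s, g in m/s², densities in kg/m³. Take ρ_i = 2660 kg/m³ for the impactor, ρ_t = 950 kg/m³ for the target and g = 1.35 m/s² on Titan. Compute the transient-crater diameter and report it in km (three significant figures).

D ≈ 180 km

In SI units: d = 22700 m, v = 14500 m/s.
(ρ_i/ρ_t)^0.35 = (2660/950)^0.35 = 1.434
d^0.8 = 22700^0.8 = 3054
v^0.4 = 14500^0.4 = 46.19
g^-0.26 = 1.35^-0.26 = 0.9249
D = 0.96 × 1.434 × 3054 × 46.19 × 0.9249 = 1.796 × 10^5 m
   = 179.6 km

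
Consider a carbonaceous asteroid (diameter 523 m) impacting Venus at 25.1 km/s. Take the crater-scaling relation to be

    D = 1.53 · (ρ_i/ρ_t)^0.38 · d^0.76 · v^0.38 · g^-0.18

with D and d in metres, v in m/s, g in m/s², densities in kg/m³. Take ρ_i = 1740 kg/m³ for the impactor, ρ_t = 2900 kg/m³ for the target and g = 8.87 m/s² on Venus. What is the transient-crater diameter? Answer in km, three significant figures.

D ≈ 4.65 km

In SI units: v = 25100 m/s.
(ρ_i/ρ_t)^0.38 = (1740/2900)^0.38 = 0.8236
d^0.76 = 523^0.76 = 116.4
v^0.38 = 25100^0.38 = 46.98
g^-0.18 = 8.87^-0.18 = 0.6751
D = 1.53 × 0.8236 × 116.4 × 46.98 × 0.6751 = 4652 m
   = 4.652 km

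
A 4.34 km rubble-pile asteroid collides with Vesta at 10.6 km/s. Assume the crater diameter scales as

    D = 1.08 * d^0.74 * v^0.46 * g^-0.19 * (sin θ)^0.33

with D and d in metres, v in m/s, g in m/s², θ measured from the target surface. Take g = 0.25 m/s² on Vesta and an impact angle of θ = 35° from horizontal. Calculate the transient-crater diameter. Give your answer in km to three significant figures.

In SI units: d = 4340 m, v = 10600 m/s.
d^0.74 = 4340^0.74 = 491.7
v^0.46 = 10600^0.46 = 71.06
g^-0.19 = 0.25^-0.19 = 1.301
(sin 35°)^0.33 = 0.5736^0.33 = 0.8324
D = 1.08 × 491.7 × 71.06 × 1.301 × 0.8324 = 40866 m
   = 40.87 km

D ≈ 40.9 km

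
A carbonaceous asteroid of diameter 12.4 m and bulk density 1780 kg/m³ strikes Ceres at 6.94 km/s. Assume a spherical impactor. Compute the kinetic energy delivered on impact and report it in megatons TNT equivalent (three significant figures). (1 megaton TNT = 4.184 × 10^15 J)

E ≈ 0.0102 Mt TNT

v = 6940 m/s.
Mass m = (π/6) ρ d³ = (π/6) × 1780 × (12.4)³ = 1.777 × 10^6 kg
E = ½ m v² = 0.5 × 1.777 × 10^6 × (6940)² = 4.279 × 10^13 J
   = 4.279 × 10^13 / 4.184×10^15 = 0.01023 Mt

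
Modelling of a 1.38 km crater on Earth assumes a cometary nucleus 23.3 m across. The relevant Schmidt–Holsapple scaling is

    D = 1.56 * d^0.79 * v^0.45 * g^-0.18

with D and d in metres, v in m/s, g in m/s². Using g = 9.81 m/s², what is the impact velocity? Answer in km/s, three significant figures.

v ≈ 35.0 km/s

Rearranging for v: v = [D / (1.56 · 23.3^0.79 · 9.81^-0.18)]^(1/0.45).
D = 1380 m.
23.3^0.79 = 12.03
9.81^-0.18 = 0.6630
Denominator = 1.56 × 12.03 × 0.6630 = 12.44
D / 12.44 = 1380 / 12.44 = 110.9
v = 110.9^(1/0.45) = 110.9^2.2222 = 35014 m/s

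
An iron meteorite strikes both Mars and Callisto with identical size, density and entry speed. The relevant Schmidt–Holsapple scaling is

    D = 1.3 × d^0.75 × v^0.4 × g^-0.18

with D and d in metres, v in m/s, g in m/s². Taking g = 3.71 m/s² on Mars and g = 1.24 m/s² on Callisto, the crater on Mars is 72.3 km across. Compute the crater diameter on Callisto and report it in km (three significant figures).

All impactor-dependent factors cancel in the ratio, leaving D_Callisto/D_Mars = (g_Callisto/g_Mars)^-0.18.
(1.24/3.71)^-0.18 = 0.3342^-0.18 = 1.218
D_Callisto = 1.218 × 72.3 km = 88.1 km

D ≈ 88.1 km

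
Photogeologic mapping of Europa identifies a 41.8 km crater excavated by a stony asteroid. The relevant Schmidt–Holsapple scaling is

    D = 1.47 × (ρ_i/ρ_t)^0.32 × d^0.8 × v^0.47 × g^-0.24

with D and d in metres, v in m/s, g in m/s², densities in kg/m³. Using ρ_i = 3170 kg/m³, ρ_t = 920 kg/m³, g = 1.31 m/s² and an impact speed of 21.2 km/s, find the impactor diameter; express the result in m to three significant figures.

d ≈ 701 m

Rearranging for d: d = [D / (1.47 · (3170/920)^0.32 · 21200^0.47 · 1.31^-0.24)]^(1/0.8).
D = 41800 m.
(3170/920)^0.32 = 1.486
21200^0.47 = 108.0
1.31^-0.24 = 0.9372
Denominator = 1.47 × 1.486 × 108.0 × 0.9372 = 221.1
D / 221.1 = 41800 / 221.1 = 189.1
d = 189.1^(1/0.8) = 189.1^1.25 = 701.2 m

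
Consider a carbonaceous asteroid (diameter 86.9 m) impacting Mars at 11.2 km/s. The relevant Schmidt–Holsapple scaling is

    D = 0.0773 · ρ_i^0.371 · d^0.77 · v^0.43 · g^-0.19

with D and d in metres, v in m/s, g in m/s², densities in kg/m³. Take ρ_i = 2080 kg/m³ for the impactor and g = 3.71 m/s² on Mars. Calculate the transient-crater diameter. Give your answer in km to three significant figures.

D ≈ 1.76 km

In SI units: v = 11200 m/s.
ρ_i^0.371 = 2080^0.371 = 17.02
d^0.77 = 86.9^0.77 = 31.12
v^0.43 = 11200^0.43 = 55.10
g^-0.19 = 3.71^-0.19 = 0.7795
D = 0.0773 × 17.02 × 31.12 × 55.10 × 0.7795 = 1759 m
   = 1.759 km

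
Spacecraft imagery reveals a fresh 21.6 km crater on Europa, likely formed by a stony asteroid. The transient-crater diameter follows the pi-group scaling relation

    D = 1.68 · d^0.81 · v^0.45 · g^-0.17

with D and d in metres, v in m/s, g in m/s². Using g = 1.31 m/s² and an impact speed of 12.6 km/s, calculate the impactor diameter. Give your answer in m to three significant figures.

Rearranging for d: d = [D / (1.68 · 12600^0.45 · 1.31^-0.17)]^(1/0.81).
D = 21600 m.
12600^0.45 = 70.01
1.31^-0.17 = 0.9551
Denominator = 1.68 × 70.01 × 0.9551 = 112.3
D / 112.3 = 21600 / 112.3 = 192.3
d = 192.3^(1/0.81) = 192.3^1.2346 = 660.4 m

d ≈ 660 m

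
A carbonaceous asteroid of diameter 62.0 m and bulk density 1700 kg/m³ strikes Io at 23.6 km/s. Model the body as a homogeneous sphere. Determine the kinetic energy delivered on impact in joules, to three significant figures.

E ≈ 5.91 × 10^16 J

v = 23600 m/s.
Mass m = (π/6) ρ d³ = (π/6) × 1700 × (62)³ = 2.121 × 10^8 kg
E = ½ m v² = 0.5 × 2.121 × 10^8 × (23600)² = 5.907 × 10^16 J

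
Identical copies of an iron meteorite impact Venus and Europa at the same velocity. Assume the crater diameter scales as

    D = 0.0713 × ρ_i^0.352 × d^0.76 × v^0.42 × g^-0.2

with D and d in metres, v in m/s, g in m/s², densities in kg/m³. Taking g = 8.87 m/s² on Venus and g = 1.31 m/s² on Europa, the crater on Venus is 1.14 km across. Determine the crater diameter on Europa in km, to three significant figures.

D ≈ 1.67 km

All impactor-dependent factors cancel in the ratio, leaving D_Europa/D_Venus = (g_Europa/g_Venus)^-0.2.
(1.31/8.87)^-0.2 = 0.1477^-0.2 = 1.466
D_Europa = 1.466 × 1.14 km = 1.67 km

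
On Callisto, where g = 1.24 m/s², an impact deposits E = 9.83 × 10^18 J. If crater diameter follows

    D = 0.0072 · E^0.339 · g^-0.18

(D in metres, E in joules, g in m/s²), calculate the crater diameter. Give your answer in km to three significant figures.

D ≈ 19.0 km

E^0.339 = (9.83 × 10^18)^0.339 = 2.745 × 10^6
g^-0.18 = 1.24^-0.18 = 0.9620
D = 0.0072 × 2.745 × 10^6 × 0.9620 = 19013 m
   = 19.01 km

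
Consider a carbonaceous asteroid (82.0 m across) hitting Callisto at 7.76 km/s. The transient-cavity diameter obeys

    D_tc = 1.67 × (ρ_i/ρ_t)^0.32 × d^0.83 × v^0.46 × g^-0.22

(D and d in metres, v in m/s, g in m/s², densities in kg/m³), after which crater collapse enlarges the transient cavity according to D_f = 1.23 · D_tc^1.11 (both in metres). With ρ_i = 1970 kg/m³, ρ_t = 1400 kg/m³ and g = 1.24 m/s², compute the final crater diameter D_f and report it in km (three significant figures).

D_f ≈ 13.1 km

v = 7760 m/s.
(ρ_i/ρ_t)^0.32 = (1970/1400)^0.32 = 1.115
d^0.83 = 82^0.83 = 38.77
v^0.46 = 7760^0.46 = 61.57
g^-0.22 = 1.24^-0.22 = 0.9538
D_tc = 1.67 × 1.115 × 38.77 × 61.57 × 0.9538 = 4239 m
D_f = 1.23 × (4239)^1.11 = 13067 m
     = 13.07 km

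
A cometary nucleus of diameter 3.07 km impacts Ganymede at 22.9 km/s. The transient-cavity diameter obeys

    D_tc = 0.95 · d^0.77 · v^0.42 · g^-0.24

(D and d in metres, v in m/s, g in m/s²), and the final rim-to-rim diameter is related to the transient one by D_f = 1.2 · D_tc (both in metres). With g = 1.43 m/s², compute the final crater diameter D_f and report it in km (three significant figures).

In SI: d = 3070 m, v = 22900 m/s.
d^0.77 = 3070^0.77 = 484.3
v^0.42 = 22900^0.42 = 67.78
g^-0.24 = 1.43^-0.24 = 0.9177
D_tc = 0.95 × 484.3 × 67.78 × 0.9177 = 28620 m
D_f = 1.2 × 28620 = 34344 m
     = 34.34 km

D_f ≈ 34.3 km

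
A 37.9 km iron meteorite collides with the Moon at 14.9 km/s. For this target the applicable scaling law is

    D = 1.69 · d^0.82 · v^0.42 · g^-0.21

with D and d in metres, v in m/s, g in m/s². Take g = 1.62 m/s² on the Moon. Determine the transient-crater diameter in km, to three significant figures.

In SI units: d = 37900 m, v = 14900 m/s.
d^0.82 = 37900^0.82 = 5682
v^0.42 = 14900^0.42 = 56.59
g^-0.21 = 1.62^-0.21 = 0.9037
D = 1.69 × 5682 × 56.59 × 0.9037 = 4.911 × 10^5 m
   = 491.1 km

D ≈ 491 km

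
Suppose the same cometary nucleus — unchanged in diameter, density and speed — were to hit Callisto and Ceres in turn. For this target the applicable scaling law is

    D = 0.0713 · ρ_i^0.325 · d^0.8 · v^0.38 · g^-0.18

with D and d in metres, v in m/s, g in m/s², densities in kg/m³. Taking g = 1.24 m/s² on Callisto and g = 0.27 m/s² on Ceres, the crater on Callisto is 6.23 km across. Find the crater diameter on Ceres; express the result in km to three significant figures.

All impactor-dependent factors cancel in the ratio, leaving D_Ceres/D_Callisto = (g_Ceres/g_Callisto)^-0.18.
(0.27/1.24)^-0.18 = 0.2177^-0.18 = 1.316
D_Ceres = 1.316 × 6.23 km = 8.20 km

D ≈ 8.20 km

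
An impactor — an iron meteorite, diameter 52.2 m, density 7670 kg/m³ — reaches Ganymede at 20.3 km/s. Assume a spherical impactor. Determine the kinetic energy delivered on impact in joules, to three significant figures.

v = 20300 m/s.
Mass m = (π/6) ρ d³ = (π/6) × 7670 × (52.2)³ = 5.712 × 10^8 kg
E = ½ m v² = 0.5 × 5.712 × 10^8 × (20300)² = 1.177 × 10^17 J

E ≈ 1.18 × 10^17 J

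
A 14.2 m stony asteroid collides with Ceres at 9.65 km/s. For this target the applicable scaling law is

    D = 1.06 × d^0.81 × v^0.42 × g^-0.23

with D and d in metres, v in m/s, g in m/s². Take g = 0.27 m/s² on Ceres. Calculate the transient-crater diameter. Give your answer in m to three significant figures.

In SI units: v = 9650 m/s.
d^0.81 = 14.2^0.81 = 8.577
v^0.42 = 9650^0.42 = 47.15
g^-0.23 = 0.27^-0.23 = 1.351
D = 1.06 × 8.577 × 47.15 × 1.351 = 579.1 m

D ≈ 579 m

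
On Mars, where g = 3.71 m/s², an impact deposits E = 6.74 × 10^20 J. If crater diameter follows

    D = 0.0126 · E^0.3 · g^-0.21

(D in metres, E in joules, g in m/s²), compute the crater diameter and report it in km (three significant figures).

E^0.3 = (6.74 × 10^20)^0.3 = 1.773 × 10^6
g^-0.21 = 3.71^-0.21 = 0.7593
D = 0.0126 × 1.773 × 10^6 × 0.7593 = 16963 m
   = 16.96 km

D ≈ 17.0 km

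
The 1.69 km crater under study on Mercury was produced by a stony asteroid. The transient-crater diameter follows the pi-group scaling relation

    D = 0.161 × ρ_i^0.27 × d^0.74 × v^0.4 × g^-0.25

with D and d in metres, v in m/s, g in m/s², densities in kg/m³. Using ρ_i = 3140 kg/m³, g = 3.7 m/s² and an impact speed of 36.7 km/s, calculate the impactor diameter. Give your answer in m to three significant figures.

d ≈ 76.3 m

Rearranging for d: d = [D / (0.161 · 3140^0.27 · 36700^0.4 · 3.7^-0.25)]^(1/0.74).
D = 1690 m.
3140^0.27 = 8.794
36700^0.4 = 66.97
3.7^-0.25 = 0.7210
Denominator = 0.161 × 8.794 × 66.97 × 0.7210 = 68.36
D / 68.36 = 1690 / 68.36 = 24.72
d = 24.72^(1/0.74) = 24.72^1.3514 = 76.31 m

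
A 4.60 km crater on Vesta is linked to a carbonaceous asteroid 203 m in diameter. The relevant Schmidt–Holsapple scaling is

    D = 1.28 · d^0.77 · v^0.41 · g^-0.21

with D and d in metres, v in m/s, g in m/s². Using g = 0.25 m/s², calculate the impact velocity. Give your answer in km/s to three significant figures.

Rearranging for v: v = [D / (1.28 · 203^0.77 · 0.25^-0.21)]^(1/0.41).
D = 4600 m.
203^0.77 = 59.81
0.25^-0.21 = 1.338
Denominator = 1.28 × 59.81 × 1.338 = 102.4
D / 102.4 = 4600 / 102.4 = 44.92
v = 44.92^(1/0.41) = 44.92^2.439 = 10723 m/s

v ≈ 10.7 km/s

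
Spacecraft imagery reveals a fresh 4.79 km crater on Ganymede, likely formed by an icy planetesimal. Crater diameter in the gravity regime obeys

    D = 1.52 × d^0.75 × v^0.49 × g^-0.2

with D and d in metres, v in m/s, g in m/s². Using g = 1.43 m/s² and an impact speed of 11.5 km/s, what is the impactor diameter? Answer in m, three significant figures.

Rearranging for d: d = [D / (1.52 · 11500^0.49 · 1.43^-0.2)]^(1/0.75).
D = 4790 m.
11500^0.49 = 97.67
1.43^-0.2 = 0.9310
Denominator = 1.52 × 97.67 × 0.9310 = 138.2
D / 138.2 = 4790 / 138.2 = 34.66
d = 34.66^(1/0.75) = 34.66^1.3333 = 113.0 m

d ≈ 113 m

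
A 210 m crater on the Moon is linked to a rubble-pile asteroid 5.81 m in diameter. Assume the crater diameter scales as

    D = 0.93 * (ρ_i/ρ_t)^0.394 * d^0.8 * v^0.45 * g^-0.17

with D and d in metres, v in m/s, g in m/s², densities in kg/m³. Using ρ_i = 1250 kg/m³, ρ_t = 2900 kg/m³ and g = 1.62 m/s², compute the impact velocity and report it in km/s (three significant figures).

v ≈ 18.7 km/s

Rearranging for v: v = [D / (0.93 · (1250/2900)^0.394 · 5.81^0.8 · 1.62^-0.17)]^(1/0.45).
(1250/2900)^0.394 = 0.7178
5.81^0.8 = 4.086
1.62^-0.17 = 0.9213
Denominator = 0.93 × 0.7178 × 4.086 × 0.9213 = 2.513
D / 2.513 = 210 / 2.513 = 83.57
v = 83.57^(1/0.45) = 83.57^2.2222 = 18672 m/s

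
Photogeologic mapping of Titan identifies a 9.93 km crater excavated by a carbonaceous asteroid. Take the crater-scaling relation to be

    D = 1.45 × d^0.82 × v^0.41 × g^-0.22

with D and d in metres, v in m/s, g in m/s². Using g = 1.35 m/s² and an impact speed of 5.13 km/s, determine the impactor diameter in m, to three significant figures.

Rearranging for d: d = [D / (1.45 · 5130^0.41 · 1.35^-0.22)]^(1/0.82).
D = 9930 m.
5130^0.41 = 33.20
1.35^-0.22 = 0.9361
Denominator = 1.45 × 33.20 × 0.9361 = 45.06
D / 45.06 = 9930 / 45.06 = 220.4
d = 220.4^(1/0.82) = 220.4^1.2195 = 720.4 m

d ≈ 720 m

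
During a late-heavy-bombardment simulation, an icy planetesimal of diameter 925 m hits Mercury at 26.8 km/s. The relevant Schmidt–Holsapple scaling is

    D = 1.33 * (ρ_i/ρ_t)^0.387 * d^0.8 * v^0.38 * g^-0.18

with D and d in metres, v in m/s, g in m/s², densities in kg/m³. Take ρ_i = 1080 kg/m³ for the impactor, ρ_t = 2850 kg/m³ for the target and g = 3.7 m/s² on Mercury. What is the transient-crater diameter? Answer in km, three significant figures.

In SI units: v = 26800 m/s.
(ρ_i/ρ_t)^0.387 = (1080/2850)^0.387 = 0.6869
d^0.8 = 925^0.8 = 236.0
v^0.38 = 26800^0.38 = 48.16
g^-0.18 = 3.7^-0.18 = 0.7902
D = 1.33 × 0.6869 × 236.0 × 48.16 × 0.7902 = 8205 m
   = 8.205 km

D ≈ 8.21 km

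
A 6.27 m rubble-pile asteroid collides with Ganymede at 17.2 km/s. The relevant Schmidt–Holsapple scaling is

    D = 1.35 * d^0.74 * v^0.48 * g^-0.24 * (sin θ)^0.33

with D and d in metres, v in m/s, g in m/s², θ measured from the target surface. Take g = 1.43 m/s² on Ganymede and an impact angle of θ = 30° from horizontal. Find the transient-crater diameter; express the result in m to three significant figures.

In SI units: v = 17200 m/s.
d^0.74 = 6.27^0.74 = 3.890
v^0.48 = 17200^0.48 = 107.9
g^-0.24 = 1.43^-0.24 = 0.9177
(sin 30°)^0.33 = 0.5000^0.33 = 0.7955
D = 1.35 × 3.890 × 107.9 × 0.9177 × 0.7955 = 413.7 m

D ≈ 414 m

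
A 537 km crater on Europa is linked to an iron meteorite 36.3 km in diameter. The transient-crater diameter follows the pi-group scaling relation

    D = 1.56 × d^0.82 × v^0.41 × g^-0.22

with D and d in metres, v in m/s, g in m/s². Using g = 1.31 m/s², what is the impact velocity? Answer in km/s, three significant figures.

v ≈ 28.0 km/s

Rearranging for v: v = [D / (1.56 · 36300^0.82 · 1.31^-0.22)]^(1/0.41).
D = 537000 m.
36300^0.82 = 5484
1.31^-0.22 = 0.9423
Denominator = 1.56 × 5484 × 0.9423 = 8061
D / 8061 = 537000 / 8061 = 66.62
v = 66.62^(1/0.41) = 66.62^2.439 = 28040 m/s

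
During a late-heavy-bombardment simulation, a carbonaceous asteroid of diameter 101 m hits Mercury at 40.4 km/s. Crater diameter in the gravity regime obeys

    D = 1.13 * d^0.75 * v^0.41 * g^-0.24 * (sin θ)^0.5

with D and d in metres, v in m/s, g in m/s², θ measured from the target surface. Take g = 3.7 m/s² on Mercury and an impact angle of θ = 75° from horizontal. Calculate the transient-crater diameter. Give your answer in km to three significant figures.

D ≈ 2.00 km

In SI units: v = 40400 m/s.
d^0.75 = 101^0.75 = 31.86
v^0.41 = 40400^0.41 = 77.38
g^-0.24 = 3.7^-0.24 = 0.7305
(sin 75°)^0.5 = 0.9659^0.5 = 0.9828
D = 1.13 × 31.86 × 77.38 × 0.7305 × 0.9828 = 2000 m
   = 2.000 km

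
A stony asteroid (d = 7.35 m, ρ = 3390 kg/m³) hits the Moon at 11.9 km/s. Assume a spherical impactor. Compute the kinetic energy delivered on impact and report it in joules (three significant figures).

v = 11900 m/s.
Mass m = (π/6) ρ d³ = (π/6) × 3390 × (7.35)³ = 7.048 × 10^5 kg
E = ½ m v² = 0.5 × 7.048 × 10^5 × (11900)² = 4.990 × 10^13 J

E ≈ 4.99 × 10^13 J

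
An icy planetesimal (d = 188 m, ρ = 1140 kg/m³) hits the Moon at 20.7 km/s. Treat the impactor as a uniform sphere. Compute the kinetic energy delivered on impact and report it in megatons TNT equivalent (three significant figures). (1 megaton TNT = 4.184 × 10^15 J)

E ≈ 203 Mt TNT

v = 20700 m/s.
Mass m = (π/6) ρ d³ = (π/6) × 1140 × (188)³ = 3.966 × 10^9 kg
E = ½ m v² = 0.5 × 3.966 × 10^9 × (20700)² = 8.497 × 10^17 J
   = 8.497 × 10^17 / 4.184×10^15 = 203.1 Mt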